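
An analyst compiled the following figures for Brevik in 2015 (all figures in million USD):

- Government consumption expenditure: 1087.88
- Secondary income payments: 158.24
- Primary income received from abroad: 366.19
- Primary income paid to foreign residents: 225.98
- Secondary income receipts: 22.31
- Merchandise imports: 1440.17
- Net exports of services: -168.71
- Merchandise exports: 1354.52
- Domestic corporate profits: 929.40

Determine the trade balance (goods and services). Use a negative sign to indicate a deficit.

Goods balance = 1354.52 - 1440.17 = -85.65
Services balance = -168.71
Trade balance (goods + services) = -85.65 + (-168.71) = -254.36

-254.36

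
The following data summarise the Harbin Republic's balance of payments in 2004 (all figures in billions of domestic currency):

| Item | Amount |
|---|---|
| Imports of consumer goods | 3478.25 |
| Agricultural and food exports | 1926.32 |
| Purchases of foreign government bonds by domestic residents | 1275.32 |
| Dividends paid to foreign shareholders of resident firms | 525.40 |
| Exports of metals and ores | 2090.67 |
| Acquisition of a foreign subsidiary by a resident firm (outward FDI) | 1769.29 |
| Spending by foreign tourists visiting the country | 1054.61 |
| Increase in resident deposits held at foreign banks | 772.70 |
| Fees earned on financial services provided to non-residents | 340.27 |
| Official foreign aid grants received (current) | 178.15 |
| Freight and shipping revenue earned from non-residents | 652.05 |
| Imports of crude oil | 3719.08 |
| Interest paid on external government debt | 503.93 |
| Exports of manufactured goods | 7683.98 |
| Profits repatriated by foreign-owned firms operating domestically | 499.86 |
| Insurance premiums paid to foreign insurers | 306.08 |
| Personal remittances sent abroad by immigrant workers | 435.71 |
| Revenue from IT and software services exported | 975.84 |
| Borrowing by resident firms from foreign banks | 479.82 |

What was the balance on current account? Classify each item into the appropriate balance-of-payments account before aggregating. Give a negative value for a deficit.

5433.58

Goods: 2090.67 + 7683.98 - 3719.08 + 1926.32 - 3478.25 = 4503.64
Services: 1054.61 + 975.84 + 340.27 - 306.08 + 652.05 = 2716.69
Primary income: -525.40 - 503.93 - 499.86 = -1529.19
Secondary income: -435.71 + 178.15 = -257.56
Current account = 4503.64 + 2716.69 + (-1529.19) + (-257.56) = 5433.58
(Excluded from the current account — financial account: purchases of foreign government bonds by domestic residents 1275.32, acquisition of a foreign subsidiary by a resident firm (outward FDI) 1769.29, increase in resident deposits held at foreign banks 772.70, borrowing by resident firms from foreign banks 479.82.)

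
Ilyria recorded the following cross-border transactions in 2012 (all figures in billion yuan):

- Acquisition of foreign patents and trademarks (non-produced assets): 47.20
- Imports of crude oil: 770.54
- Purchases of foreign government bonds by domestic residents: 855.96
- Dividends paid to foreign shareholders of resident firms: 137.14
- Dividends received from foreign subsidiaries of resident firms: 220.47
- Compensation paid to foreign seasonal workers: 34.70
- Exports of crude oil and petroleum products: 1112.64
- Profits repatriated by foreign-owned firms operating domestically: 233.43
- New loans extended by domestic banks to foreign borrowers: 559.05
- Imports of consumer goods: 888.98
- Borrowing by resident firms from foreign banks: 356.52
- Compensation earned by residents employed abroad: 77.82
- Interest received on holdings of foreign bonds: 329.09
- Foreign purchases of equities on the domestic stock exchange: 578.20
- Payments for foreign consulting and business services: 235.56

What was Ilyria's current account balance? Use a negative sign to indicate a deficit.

Goods: -770.54 + 1112.64 - 888.98 = -546.88
Services: -235.56
Primary income: -233.43 - 137.14 + 77.82 + 220.47 - 34.70 + 329.09 = 222.11
Current account = (-546.88) + (-235.56) + 222.11 = -560.33
(Excluded from the current account — capital account: acquisition of foreign patents and trademarks (non-produced assets) 47.20; financial account: purchases of foreign government bonds by domestic residents 855.96, new loans extended by domestic banks to foreign borrowers 559.05, borrowing by resident firms from foreign banks 356.52, foreign purchases of equities on the domestic stock exchange 578.20.)

-560.33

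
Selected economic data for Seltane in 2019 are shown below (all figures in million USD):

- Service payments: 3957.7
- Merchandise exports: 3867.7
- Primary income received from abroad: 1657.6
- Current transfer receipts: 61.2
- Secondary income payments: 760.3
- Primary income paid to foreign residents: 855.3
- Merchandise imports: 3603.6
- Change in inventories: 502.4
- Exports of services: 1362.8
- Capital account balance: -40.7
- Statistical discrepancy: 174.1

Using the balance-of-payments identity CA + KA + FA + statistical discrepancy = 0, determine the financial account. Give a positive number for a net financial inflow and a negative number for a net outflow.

Goods balance = 3867.7 - 3603.6 = 264.1
Services balance = 1362.8 - 3957.7 = -2594.9
Trade balance (goods + services) = 264.1 + (-2594.9) = -2330.8
Net primary income = 1657.6 - 855.3 = 802.3
Net secondary income = 61.2 - 760.3 = -699.1
Current account = -2330.8 + 802.3 + (-699.1) = -2227.6
Financial account = -(-2227.6 + (-40.7) + 174.1) = 2094.2

2094.2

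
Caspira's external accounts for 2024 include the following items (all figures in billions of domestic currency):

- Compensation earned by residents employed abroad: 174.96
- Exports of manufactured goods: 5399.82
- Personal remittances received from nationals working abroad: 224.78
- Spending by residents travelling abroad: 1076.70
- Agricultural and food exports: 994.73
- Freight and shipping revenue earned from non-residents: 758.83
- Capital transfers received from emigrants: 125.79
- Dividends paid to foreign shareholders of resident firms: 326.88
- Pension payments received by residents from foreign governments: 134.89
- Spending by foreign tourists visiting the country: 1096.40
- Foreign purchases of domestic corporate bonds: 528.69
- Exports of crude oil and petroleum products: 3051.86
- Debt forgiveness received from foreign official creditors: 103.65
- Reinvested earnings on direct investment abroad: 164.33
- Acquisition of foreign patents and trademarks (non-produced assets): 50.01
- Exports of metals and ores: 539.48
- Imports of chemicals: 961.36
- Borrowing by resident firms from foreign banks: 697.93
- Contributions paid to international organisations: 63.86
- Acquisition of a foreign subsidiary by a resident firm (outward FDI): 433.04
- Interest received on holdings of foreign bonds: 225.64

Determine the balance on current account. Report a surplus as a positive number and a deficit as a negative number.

Goods: 994.73 + 5399.82 + 539.48 - 961.36 + 3051.86 = 9024.53
Services: -1076.70 + 1096.40 + 758.83 = 778.53
Primary income: -326.88 + 225.64 + 174.96 + 164.33 = 238.05
Secondary income: -63.86 + 224.78 + 134.89 = 295.81
Current account = 9024.53 + 778.53 + 238.05 + 295.81 = 10336.92
(Excluded from the current account — capital account: capital transfers received from emigrants 125.79, debt forgiveness received from foreign official creditors 103.65, acquisition of foreign patents and trademarks (non-produced assets) 50.01; financial account: foreign purchases of domestic corporate bonds 528.69, borrowing by resident firms from foreign banks 697.93, acquisition of a foreign subsidiary by a resident firm (outward FDI) 433.04.)

10336.92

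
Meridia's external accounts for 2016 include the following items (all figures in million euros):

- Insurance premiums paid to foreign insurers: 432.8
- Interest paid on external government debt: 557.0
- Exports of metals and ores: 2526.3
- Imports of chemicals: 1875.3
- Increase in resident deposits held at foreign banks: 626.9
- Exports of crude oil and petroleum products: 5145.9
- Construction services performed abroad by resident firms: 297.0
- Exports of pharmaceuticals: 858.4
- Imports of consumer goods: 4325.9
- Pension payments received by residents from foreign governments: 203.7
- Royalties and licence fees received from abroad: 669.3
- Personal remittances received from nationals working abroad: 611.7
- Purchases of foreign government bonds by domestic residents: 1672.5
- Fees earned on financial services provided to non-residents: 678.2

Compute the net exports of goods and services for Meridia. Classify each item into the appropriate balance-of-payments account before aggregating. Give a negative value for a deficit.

Goods: 858.4 - 4325.9 - 1875.3 + 5145.9 + 2526.3 = 2329.4
Services: -432.8 + 297.0 + 678.2 + 669.3 = 1211.7
Trade balance = 2329.4 + 1211.7 = 3541.1
(Excluded from the trade balance — primary income: interest paid on external government debt 557.0; financial account: increase in resident deposits held at foreign banks 626.9, purchases of foreign government bonds by domestic residents 1672.5; secondary income: pension payments received by residents from foreign governments 203.7, personal remittances received from nationals working abroad 611.7.)

3541.1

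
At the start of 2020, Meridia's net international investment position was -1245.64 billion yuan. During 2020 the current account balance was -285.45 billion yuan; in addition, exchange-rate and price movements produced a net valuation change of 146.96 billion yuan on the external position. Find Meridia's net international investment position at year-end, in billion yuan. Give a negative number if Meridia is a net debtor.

-1384.13

Change in NIIP = current account + net valuation change = -285.45 + 146.96 = -138.49
End-of-year NIIP = -1245.64 + (-138.49) = -1384.13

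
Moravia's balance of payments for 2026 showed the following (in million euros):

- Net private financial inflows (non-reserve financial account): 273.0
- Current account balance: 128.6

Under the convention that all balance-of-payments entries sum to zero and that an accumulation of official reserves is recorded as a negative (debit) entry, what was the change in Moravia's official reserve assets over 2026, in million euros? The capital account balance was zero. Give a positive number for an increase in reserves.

Official reserve transactions balance = -(128.6 + 273.0) = -401.6
An accumulation of reserves is recorded as a debit (negative entry), so the change in the stock of reserves is the negative of that balance.
Change in official reserves = -(-401.6) = 401.6

401.6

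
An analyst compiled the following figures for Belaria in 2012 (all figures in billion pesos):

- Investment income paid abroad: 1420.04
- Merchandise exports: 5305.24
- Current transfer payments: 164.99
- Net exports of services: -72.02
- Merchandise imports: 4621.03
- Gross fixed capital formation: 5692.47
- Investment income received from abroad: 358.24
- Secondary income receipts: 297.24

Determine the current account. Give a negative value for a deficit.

-317.36

Goods balance = 5305.24 - 4621.03 = 684.21
Services balance = -72.02
Trade balance (goods + services) = 684.21 + (-72.02) = 612.19
Net primary income = 358.24 - 1420.04 = -1061.80
Net secondary income = 297.24 - 164.99 = 132.25
Current account = 612.19 + (-1061.80) + 132.25 = -317.36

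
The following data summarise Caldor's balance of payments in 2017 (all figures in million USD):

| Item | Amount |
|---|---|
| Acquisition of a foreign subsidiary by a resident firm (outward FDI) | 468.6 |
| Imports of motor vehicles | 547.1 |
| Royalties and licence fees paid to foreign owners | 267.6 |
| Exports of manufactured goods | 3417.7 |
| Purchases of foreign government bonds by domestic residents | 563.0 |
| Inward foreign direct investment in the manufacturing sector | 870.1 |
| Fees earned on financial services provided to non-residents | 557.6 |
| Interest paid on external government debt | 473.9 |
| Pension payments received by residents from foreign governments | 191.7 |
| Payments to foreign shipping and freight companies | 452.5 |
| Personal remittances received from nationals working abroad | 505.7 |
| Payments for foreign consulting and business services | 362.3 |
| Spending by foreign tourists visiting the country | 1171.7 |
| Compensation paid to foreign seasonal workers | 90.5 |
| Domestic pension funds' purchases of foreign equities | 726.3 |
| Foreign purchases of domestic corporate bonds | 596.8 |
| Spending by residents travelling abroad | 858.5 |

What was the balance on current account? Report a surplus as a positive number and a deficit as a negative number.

Goods: 3417.7 - 547.1 = 2870.6
Services: -267.6 - 362.3 + 557.6 + 1171.7 - 858.5 - 452.5 = -211.6
Primary income: -90.5 - 473.9 = -564.4
Secondary income: 505.7 + 191.7 = 697.4
Current account = 2870.6 + (-211.6) + (-564.4) + 697.4 = 2792.0
(Excluded from the current account — financial account: acquisition of a foreign subsidiary by a resident firm (outward FDI) 468.6, purchases of foreign government bonds by domestic residents 563.0, inward foreign direct investment in the manufacturing sector 870.1, domestic pension funds' purchases of foreign equities 726.3, foreign purchases of domestic corporate bonds 596.8.)

2792.0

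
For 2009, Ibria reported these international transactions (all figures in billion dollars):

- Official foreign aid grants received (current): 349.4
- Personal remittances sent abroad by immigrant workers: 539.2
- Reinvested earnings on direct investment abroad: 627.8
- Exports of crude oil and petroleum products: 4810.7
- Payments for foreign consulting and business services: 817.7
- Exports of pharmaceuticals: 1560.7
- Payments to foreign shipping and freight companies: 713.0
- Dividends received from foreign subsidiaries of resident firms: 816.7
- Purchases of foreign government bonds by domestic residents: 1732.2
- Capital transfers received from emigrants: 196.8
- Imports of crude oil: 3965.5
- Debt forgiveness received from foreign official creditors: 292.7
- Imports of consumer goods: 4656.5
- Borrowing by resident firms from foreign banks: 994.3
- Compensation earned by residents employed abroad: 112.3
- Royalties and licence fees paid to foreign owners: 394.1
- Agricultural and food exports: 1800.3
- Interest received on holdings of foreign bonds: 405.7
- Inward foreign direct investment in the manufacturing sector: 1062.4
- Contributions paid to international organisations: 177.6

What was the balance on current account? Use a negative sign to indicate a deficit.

-780.0

Goods: -3965.5 + 4810.7 + 1560.7 - 4656.5 + 1800.3 = -450.3
Services: -713.0 - 394.1 - 817.7 = -1924.8
Primary income: 816.7 + 627.8 + 112.3 + 405.7 = 1962.5
Secondary income: -177.6 + 349.4 - 539.2 = -367.4
Current account = (-450.3) + (-1924.8) + 1962.5 + (-367.4) = -780.0
(Excluded from the current account — financial account: purchases of foreign government bonds by domestic residents 1732.2, borrowing by resident firms from foreign banks 994.3, inward foreign direct investment in the manufacturing sector 1062.4; capital account: capital transfers received from emigrants 196.8, debt forgiveness received from foreign official creditors 292.7.)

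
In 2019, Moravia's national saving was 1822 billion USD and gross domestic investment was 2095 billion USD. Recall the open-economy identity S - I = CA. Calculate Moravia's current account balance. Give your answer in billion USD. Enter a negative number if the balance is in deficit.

CA = S - I = 1822 - 2095 = -273

-273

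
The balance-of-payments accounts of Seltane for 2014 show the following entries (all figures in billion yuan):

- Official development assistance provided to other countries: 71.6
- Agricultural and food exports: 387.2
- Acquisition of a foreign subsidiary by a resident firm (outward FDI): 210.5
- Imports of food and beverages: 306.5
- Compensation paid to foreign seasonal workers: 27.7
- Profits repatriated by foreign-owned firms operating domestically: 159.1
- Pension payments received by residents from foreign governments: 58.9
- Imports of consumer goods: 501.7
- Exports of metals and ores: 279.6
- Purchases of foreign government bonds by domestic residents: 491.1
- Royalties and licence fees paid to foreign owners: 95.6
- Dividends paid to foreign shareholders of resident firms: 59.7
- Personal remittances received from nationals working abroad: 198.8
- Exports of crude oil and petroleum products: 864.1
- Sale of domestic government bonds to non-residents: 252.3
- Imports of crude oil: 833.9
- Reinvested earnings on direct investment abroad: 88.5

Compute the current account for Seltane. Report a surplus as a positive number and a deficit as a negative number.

Goods: 279.6 - 306.5 - 833.9 + 864.1 + 387.2 - 501.7 = -111.2
Services: -95.6
Primary income: 88.5 - 27.7 - 59.7 - 159.1 = -158.0
Secondary income: 58.9 + 198.8 - 71.6 = 186.1
Current account = (-111.2) + (-95.6) + (-158.0) + 186.1 = -178.7
(Excluded from the current account — financial account: acquisition of a foreign subsidiary by a resident firm (outward FDI) 210.5, purchases of foreign government bonds by domestic residents 491.1, sale of domestic government bonds to non-residents 252.3.)

-178.7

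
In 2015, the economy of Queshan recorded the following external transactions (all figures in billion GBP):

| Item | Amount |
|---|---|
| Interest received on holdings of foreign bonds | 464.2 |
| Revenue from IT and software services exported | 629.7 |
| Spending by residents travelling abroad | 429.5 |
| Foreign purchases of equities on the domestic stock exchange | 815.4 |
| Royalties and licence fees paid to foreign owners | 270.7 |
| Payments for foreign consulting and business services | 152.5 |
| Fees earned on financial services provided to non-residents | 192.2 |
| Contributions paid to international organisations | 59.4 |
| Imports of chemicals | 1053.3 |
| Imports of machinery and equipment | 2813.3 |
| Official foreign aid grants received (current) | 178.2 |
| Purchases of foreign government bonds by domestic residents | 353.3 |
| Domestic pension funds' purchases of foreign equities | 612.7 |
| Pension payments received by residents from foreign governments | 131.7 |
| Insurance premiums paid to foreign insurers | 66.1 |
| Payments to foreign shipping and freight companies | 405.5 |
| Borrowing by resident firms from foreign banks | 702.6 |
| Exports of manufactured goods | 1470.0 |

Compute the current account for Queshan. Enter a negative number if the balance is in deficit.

-2184.3

Goods: -2813.3 + 1470.0 - 1053.3 = -2396.6
Services: -429.5 + 629.7 - 405.5 + 192.2 - 152.5 - 66.1 - 270.7 = -502.4
Primary income: 464.2
Secondary income: -59.4 + 178.2 + 131.7 = 250.5
Current account = (-2396.6) + (-502.4) + 464.2 + 250.5 = -2184.3
(Excluded from the current account — financial account: foreign purchases of equities on the domestic stock exchange 815.4, purchases of foreign government bonds by domestic residents 353.3, domestic pension funds' purchases of foreign equities 612.7, borrowing by resident firms from foreign banks 702.6.)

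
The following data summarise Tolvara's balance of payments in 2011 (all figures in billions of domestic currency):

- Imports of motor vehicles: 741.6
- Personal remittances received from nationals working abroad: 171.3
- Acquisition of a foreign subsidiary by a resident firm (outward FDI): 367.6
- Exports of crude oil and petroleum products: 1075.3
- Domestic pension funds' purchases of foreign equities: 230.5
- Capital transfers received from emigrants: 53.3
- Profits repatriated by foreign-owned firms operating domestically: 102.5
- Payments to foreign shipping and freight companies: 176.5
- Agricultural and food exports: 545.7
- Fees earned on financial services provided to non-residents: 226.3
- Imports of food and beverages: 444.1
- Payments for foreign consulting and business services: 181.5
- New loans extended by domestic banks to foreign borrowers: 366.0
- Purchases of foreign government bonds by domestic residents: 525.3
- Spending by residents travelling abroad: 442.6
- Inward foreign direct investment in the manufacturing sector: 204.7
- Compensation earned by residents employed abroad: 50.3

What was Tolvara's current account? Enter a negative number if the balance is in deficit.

-19.9

Goods: -741.6 - 444.1 + 545.7 + 1075.3 = 435.3
Services: -181.5 + 226.3 - 176.5 - 442.6 = -574.3
Primary income: 50.3 - 102.5 = -52.2
Secondary income: 171.3
Current account = 435.3 + (-574.3) + (-52.2) + 171.3 = -19.9
(Excluded from the current account — financial account: acquisition of a foreign subsidiary by a resident firm (outward FDI) 367.6, domestic pension funds' purchases of foreign equities 230.5, new loans extended by domestic banks to foreign borrowers 366.0, purchases of foreign government bonds by domestic residents 525.3, inward foreign direct investment in the manufacturing sector 204.7; capital account: capital transfers received from emigrants 53.3.)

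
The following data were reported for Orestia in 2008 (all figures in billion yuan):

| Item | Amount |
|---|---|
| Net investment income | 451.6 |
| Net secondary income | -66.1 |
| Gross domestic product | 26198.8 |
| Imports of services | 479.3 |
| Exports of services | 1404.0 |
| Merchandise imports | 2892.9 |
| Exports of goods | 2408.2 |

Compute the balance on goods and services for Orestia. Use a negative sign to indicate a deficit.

Goods balance = 2408.2 - 2892.9 = -484.7
Services balance = 1404.0 - 479.3 = 924.7
Trade balance (goods + services) = -484.7 + 924.7 = 440.0

440.0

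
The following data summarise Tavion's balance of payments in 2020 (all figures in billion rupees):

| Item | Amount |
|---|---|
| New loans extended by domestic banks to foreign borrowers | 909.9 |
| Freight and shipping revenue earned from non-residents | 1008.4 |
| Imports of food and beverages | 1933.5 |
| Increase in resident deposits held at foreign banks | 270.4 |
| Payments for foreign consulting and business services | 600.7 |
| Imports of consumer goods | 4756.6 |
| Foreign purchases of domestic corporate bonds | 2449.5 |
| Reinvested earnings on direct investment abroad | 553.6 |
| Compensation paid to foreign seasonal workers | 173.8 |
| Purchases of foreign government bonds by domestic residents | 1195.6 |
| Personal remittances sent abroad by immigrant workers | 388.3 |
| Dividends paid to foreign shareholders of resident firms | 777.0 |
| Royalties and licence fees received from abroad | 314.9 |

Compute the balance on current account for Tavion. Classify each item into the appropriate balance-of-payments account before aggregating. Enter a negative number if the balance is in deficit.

Goods: -1933.5 - 4756.6 = -6690.1
Services: 314.9 + 1008.4 - 600.7 = 722.6
Primary income: -777.0 - 173.8 + 553.6 = -397.2
Secondary income: -388.3
Current account = (-6690.1) + 722.6 + (-397.2) + (-388.3) = -6753.0
(Excluded from the current account — financial account: new loans extended by domestic banks to foreign borrowers 909.9, increase in resident deposits held at foreign banks 270.4, foreign purchases of domestic corporate bonds 2449.5, purchases of foreign government bonds by domestic residents 1195.6.)

-6753.0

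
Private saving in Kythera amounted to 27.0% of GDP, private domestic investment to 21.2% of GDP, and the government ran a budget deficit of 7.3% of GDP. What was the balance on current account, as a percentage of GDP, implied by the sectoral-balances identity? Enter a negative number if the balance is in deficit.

-1.5

By the sectoral-balances identity, CA = (S_private - I) + (T - G).
Private balance = 27.0 - 21.2 = 5.8
Government balance (T - G) = -7.3
CA = 5.8 + (-7.3) = -1.5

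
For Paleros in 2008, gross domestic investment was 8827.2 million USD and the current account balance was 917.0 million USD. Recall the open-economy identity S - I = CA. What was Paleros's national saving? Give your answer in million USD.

S = I + CA = 8827.2 + 917.0 = 9744.2

9744.2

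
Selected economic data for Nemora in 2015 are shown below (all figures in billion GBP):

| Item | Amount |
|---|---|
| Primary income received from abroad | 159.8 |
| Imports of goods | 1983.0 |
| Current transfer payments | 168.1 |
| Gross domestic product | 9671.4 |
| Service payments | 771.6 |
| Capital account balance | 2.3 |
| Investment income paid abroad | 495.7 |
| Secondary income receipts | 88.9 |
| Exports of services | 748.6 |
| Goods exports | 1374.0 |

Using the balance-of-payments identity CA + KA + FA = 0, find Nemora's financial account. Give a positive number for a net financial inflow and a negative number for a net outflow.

Goods balance = 1374.0 - 1983.0 = -609.0
Services balance = 748.6 - 771.6 = -23.0
Trade balance (goods + services) = -609.0 + (-23.0) = -632.0
Net primary income = 159.8 - 495.7 = -335.9
Net secondary income = 88.9 - 168.1 = -79.2
Current account = -632.0 + (-335.9) + (-79.2) = -1047.1
Financial account = -(-1047.1 + 2.3) = 1044.8

1044.8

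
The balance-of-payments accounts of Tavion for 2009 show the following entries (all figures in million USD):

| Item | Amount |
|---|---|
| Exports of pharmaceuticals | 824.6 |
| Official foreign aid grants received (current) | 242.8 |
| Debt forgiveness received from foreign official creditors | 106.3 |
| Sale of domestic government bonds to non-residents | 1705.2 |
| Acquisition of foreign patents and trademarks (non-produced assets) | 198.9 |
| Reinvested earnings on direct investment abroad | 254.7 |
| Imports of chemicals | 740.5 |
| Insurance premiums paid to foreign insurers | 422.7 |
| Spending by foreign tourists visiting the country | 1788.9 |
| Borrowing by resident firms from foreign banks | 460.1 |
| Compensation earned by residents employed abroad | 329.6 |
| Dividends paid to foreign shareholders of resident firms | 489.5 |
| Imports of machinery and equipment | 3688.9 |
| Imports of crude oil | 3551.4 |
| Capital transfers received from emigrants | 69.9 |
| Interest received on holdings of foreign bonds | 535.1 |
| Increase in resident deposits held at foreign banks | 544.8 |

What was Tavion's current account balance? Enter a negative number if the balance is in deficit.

Goods: -3551.4 - 3688.9 - 740.5 + 824.6 = -7156.2
Services: 1788.9 - 422.7 = 1366.2
Primary income: 254.7 - 489.5 + 535.1 + 329.6 = 629.9
Secondary income: 242.8
Current account = (-7156.2) + 1366.2 + 629.9 + 242.8 = -4917.3
(Excluded from the current account — capital account: debt forgiveness received from foreign official creditors 106.3, acquisition of foreign patents and trademarks (non-produced assets) 198.9, capital transfers received from emigrants 69.9; financial account: sale of domestic government bonds to non-residents 1705.2, borrowing by resident firms from foreign banks 460.1, increase in resident deposits held at foreign banks 544.8.)

-4917.3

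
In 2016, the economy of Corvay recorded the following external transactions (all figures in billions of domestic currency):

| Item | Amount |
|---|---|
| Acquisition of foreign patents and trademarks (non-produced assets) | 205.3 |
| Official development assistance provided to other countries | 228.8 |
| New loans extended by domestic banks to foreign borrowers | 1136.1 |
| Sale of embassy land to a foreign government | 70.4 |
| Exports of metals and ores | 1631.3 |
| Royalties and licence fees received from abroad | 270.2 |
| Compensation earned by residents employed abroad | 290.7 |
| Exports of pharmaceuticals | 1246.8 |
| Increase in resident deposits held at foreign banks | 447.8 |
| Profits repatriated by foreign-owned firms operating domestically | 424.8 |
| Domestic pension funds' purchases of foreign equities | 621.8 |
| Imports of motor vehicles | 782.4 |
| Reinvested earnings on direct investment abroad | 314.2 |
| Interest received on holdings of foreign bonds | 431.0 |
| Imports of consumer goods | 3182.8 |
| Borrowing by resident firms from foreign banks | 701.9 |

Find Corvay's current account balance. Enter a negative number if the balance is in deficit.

-434.6

Goods: 1631.3 - 3182.8 + 1246.8 - 782.4 = -1087.1
Services: 270.2
Primary income: 290.7 + 314.2 - 424.8 + 431.0 = 611.1
Secondary income: -228.8
Current account = (-1087.1) + 270.2 + 611.1 + (-228.8) = -434.6
(Excluded from the current account — capital account: acquisition of foreign patents and trademarks (non-produced assets) 205.3, sale of embassy land to a foreign government 70.4; financial account: new loans extended by domestic banks to foreign borrowers 1136.1, increase in resident deposits held at foreign banks 447.8, domestic pension funds' purchases of foreign equities 621.8, borrowing by resident firms from foreign banks 701.9.)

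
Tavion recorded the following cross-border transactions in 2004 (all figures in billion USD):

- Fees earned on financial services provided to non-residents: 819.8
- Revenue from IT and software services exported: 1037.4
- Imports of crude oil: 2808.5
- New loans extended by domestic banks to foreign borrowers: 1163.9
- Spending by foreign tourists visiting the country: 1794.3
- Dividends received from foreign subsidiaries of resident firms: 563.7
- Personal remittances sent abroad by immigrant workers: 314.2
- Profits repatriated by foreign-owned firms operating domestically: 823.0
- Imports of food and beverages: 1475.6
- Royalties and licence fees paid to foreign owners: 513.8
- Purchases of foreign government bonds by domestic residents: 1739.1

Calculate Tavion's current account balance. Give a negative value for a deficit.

Goods: -2808.5 - 1475.6 = -4284.1
Services: 1794.3 + 1037.4 - 513.8 + 819.8 = 3137.7
Primary income: -823.0 + 563.7 = -259.3
Secondary income: -314.2
Current account = (-4284.1) + 3137.7 + (-259.3) + (-314.2) = -1719.9
(Excluded from the current account — financial account: new loans extended by domestic banks to foreign borrowers 1163.9, purchases of foreign government bonds by domestic residents 1739.1.)

-1719.9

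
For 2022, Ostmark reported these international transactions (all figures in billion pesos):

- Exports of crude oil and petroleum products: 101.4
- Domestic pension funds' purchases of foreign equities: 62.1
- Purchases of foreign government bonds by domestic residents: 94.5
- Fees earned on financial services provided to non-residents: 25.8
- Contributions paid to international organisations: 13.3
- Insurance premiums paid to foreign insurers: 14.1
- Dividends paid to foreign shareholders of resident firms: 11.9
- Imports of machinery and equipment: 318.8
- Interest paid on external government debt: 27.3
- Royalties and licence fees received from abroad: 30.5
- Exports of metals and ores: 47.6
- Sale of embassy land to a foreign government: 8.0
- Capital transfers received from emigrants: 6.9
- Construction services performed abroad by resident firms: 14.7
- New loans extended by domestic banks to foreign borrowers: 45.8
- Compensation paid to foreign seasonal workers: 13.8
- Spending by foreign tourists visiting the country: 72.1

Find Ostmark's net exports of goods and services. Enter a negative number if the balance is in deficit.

-40.8

Goods: -318.8 + 47.6 + 101.4 = -169.8
Services: 14.7 - 14.1 + 25.8 + 30.5 + 72.1 = 129.0
Trade balance = -169.8 + 129.0 = -40.8
(Excluded from the trade balance — financial account: domestic pension funds' purchases of foreign equities 62.1, purchases of foreign government bonds by domestic residents 94.5, new loans extended by domestic banks to foreign borrowers 45.8; secondary income: contributions paid to international organisations 13.3; primary income: dividends paid to foreign shareholders of resident firms 11.9, interest paid on external government debt 27.3, compensation paid to foreign seasonal workers 13.8; capital account: sale of embassy land to a foreign government 8.0, capital transfers received from emigrants 6.9.)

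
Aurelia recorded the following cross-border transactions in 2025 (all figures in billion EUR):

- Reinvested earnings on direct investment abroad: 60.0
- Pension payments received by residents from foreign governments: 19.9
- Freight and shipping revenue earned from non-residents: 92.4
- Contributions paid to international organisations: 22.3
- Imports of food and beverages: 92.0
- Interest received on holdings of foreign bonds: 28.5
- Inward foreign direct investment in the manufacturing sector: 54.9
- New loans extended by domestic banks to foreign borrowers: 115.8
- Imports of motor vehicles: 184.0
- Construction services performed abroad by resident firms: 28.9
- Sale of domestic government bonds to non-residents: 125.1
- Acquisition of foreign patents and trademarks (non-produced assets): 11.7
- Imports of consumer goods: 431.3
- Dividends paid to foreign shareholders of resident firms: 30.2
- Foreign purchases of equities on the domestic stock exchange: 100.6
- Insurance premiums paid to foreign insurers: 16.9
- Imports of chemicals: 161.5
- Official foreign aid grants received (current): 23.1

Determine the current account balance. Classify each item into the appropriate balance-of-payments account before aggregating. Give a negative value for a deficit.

Goods: -92.0 - 161.5 - 184.0 - 431.3 = -868.8
Services: 28.9 + 92.4 - 16.9 = 104.4
Primary income: 60.0 - 30.2 + 28.5 = 58.3
Secondary income: -22.3 + 19.9 + 23.1 = 20.7
Current account = (-868.8) + 104.4 + 58.3 + 20.7 = -685.4
(Excluded from the current account — financial account: inward foreign direct investment in the manufacturing sector 54.9, new loans extended by domestic banks to foreign borrowers 115.8, sale of domestic government bonds to non-residents 125.1, foreign purchases of equities on the domestic stock exchange 100.6; capital account: acquisition of foreign patents and trademarks (non-produced assets) 11.7.)

-685.4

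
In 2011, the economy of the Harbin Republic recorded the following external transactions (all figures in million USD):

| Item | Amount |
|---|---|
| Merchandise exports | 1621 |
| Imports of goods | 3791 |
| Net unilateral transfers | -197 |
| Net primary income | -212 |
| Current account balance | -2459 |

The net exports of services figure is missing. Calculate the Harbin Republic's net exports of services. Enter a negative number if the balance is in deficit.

Current account = goods balance + services balance + net primary income + net secondary income
Sum of the known components = -2579
Net exports of services = CA - (known components) = -2459 - (-2579) = 120

120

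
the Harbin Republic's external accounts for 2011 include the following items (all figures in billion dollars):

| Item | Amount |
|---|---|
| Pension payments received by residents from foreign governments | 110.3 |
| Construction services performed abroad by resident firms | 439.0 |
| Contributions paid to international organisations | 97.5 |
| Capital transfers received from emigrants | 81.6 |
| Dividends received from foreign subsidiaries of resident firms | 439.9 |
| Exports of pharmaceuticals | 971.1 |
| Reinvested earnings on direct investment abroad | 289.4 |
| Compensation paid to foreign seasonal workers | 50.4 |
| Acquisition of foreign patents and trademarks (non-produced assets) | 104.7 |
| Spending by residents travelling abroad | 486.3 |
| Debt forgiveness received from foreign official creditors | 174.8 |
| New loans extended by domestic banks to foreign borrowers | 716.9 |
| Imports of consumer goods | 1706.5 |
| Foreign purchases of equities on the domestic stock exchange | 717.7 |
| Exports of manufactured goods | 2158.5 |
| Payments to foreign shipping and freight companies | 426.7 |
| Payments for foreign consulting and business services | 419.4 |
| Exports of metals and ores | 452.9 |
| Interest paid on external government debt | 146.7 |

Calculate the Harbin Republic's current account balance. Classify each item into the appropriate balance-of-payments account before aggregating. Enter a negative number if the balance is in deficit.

Goods: -1706.5 + 2158.5 + 452.9 + 971.1 = 1876.0
Services: -419.4 + 439.0 - 486.3 - 426.7 = -893.4
Primary income: 289.4 - 146.7 + 439.9 - 50.4 = 532.2
Secondary income: 110.3 - 97.5 = 12.8
Current account = 1876.0 + (-893.4) + 532.2 + 12.8 = 1527.6
(Excluded from the current account — capital account: capital transfers received from emigrants 81.6, acquisition of foreign patents and trademarks (non-produced assets) 104.7, debt forgiveness received from foreign official creditors 174.8; financial account: new loans extended by domestic banks to foreign borrowers 716.9, foreign purchases of equities on the domestic stock exchange 717.7.)

1527.6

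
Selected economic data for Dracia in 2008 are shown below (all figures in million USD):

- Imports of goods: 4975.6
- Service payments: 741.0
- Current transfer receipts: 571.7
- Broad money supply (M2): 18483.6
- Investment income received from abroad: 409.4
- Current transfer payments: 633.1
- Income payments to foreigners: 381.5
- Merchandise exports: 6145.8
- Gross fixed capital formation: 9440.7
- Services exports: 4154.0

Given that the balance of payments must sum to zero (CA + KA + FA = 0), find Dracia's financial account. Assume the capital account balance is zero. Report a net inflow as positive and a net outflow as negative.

-4549.7

Goods balance = 6145.8 - 4975.6 = 1170.2
Services balance = 4154.0 - 741.0 = 3413.0
Trade balance (goods + services) = 1170.2 + 3413.0 = 4583.2
Net primary income = 409.4 - 381.5 = 27.9
Net secondary income = 571.7 - 633.1 = -61.4
Current account = 4583.2 + 27.9 + (-61.4) = 4549.7
Financial account = -(4549.7) = -4549.7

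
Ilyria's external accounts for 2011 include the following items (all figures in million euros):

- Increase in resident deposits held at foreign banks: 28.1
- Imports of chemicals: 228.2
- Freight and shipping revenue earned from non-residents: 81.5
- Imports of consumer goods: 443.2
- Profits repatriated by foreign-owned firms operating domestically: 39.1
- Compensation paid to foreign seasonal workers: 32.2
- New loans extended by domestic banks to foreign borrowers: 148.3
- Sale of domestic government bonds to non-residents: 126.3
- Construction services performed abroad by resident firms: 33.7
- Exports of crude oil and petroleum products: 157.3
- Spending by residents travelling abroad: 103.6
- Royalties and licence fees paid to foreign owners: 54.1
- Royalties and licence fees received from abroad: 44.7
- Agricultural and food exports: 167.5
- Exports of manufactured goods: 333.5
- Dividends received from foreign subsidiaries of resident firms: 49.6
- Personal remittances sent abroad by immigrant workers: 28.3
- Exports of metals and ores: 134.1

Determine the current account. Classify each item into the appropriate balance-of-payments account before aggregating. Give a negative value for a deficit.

73.2

Goods: 167.5 - 443.2 + 134.1 + 157.3 - 228.2 + 333.5 = 121.0
Services: 33.7 + 81.5 + 44.7 - 103.6 - 54.1 = 2.2
Primary income: -39.1 - 32.2 + 49.6 = -21.7
Secondary income: -28.3
Current account = 121.0 + 2.2 + (-21.7) + (-28.3) = 73.2
(Excluded from the current account — financial account: increase in resident deposits held at foreign banks 28.1, new loans extended by domestic banks to foreign borrowers 148.3, sale of domestic government bonds to non-residents 126.3.)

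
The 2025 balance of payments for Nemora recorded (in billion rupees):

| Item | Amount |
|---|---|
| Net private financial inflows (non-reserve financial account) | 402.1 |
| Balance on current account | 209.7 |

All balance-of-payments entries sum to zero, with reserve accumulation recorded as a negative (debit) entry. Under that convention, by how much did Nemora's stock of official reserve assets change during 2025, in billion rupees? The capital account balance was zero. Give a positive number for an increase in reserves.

Official reserve transactions balance = -(209.7 + 402.1) = -611.8
An accumulation of reserves is recorded as a debit (negative entry), so the change in the stock of reserves is the negative of that balance.
Change in official reserves = -(-611.8) = 611.8

611.8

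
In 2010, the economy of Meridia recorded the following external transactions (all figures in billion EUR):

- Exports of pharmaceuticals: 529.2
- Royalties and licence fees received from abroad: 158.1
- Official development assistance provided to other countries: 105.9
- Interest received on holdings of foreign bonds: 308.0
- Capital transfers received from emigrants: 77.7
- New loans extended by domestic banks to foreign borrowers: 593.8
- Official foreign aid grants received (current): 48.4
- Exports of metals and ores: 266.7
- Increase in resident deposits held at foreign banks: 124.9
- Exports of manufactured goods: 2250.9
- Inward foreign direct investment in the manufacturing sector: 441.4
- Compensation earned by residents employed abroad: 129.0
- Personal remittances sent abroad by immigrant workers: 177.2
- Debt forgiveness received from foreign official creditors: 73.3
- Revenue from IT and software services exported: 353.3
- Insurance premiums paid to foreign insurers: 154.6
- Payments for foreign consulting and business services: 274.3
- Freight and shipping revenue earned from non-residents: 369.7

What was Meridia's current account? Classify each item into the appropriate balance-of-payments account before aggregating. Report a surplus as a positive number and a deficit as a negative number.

Goods: 529.2 + 2250.9 + 266.7 = 3046.8
Services: 353.3 - 154.6 + 369.7 + 158.1 - 274.3 = 452.2
Primary income: 308.0 + 129.0 = 437.0
Secondary income: -177.2 - 105.9 + 48.4 = -234.7
Current account = 3046.8 + 452.2 + 437.0 + (-234.7) = 3701.3
(Excluded from the current account — capital account: capital transfers received from emigrants 77.7, debt forgiveness received from foreign official creditors 73.3; financial account: new loans extended by domestic banks to foreign borrowers 593.8, increase in resident deposits held at foreign banks 124.9, inward foreign direct investment in the manufacturing sector 441.4.)

3701.3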